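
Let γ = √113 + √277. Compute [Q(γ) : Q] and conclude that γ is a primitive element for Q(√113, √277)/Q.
[Q(γ) : Q] = 4 (equivalently, Q(γ) = Q(√113, √277))

Obviously Q(γ) ⊆ Q(√113, √277), and [Q(√113, √277):Q] = 4 (since 113, 277 are distinct squarefree integers > 1 with 31301 not a perfect square). To show equality we compute the minimal polynomial of γ. From γ = √113 + √277: γ^2 = 113 + 2√(31301) + 277 = 390 + 2√(31301), so γ^2 - 390 = 2√(31301); squaring, (γ^2 - 390)^2 = 4·31301, i.e. γ^4 - 780γ^2 + 152100 - 125204 = 0, i.e. γ^4 - 780γ^2 + 26896 = 0. So γ is a root of x^4 - 780x^2 + 26896. This polynomial is irreducible over Q: it has no rational root (each ±√113 ± √277 is irrational), and any factorization into two quadratics over Q would force √(31301) ∈ Q (pairing opposite roots) or √113, √277 ∈ Q (other pairings), all impossible. Hence [Q(γ):Q] = 4 = [Q(√113, √277):Q], so Q(γ) = Q(√113, √277).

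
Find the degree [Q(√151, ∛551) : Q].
[Q(√151, ∛551) : Q] = 6

Let L = Q(√151, ∛551). Since Q(√151) ⊂ L and [Q(√151):Q] = 2, the tower law gives 2 | [L:Q]. Likewise Q(∛551) ⊂ L with [Q(∛551):Q] = 3 (because 551 is not a perfect cube), so 3 | [L:Q]. As gcd(2,3) = 1, [L:Q] is divisible by 6. Conversely L is generated over Q by √151 and ∛551, so [L:Q] ≤ 2·3 = 6. Therefore [Q(√151, ∛551) : Q] = 6.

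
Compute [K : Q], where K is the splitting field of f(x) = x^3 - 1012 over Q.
[K : Q] = 6

The roots of x^3 - 1012 are ∛1012, ω∛1012, ω^2∛1012 where ω = e^(2πi/3) is a primitive cube root of unity, so K = Q(∛1012, ω). Now [Q(∛1012):Q] = 3 (since 1012 is not a perfect cube, x^3 - 1012 is irreducible) and [Q(ω):Q] = 2. Both 2 and 3 divide [K:Q], and [K:Q] ≤ 3·2 = 6, so [K:Q] = 6. (Equivalently: Q(∛1012) ⊂ R but ω ∉ R, so [K : Q(∛1012)] = 2.)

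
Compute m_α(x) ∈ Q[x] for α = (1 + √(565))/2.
m_α(x) = x^2 - x - 141

From 2α - 1 = √(565), squaring gives (2α - 1)^2 = 565, i.e. 4α^2 - 4α + 1 = 565, so α^2 - α + (1 - 565)/4 = 0. Since 565 ≡ 1 (mod 4), (1 - 565)/4 = -141 ∈ Z. The polynomial x^2 - x - 141 has discriminant 1 - 4·(-141) = 565, which is not a perfect square in Q (d = 565 is squarefree and ≠ 1), so x^2 - x - 141 is irreducible over Q. It is the minimal polynomial of α.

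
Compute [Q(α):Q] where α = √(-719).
[Q(α):Q] = 2

[Q(α):Q] equals the degree of the minimal polynomial of α. Here α^2 = -719 and x^2 + 719 is irreducible (d = -719 is squarefree, ≠ 1, hence not a square), so deg(m_α) = 2. Thus [Q(α):Q] = 2.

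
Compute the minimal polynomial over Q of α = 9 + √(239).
m_α(x) = x^2 - 18x - 158

From α - 9 = √(239), squaring gives (α - 9)^2 = 239, i.e. α^2 - 18α + 81 = 239, so α^2 - 18α - 158 = 0. The discriminant of x^2 - 18x - 158 is (-18)^2 - 4·(-158) = 324 + 632 = 956, and 4·(239) is not a perfect square in Q since 239 is squarefree and ≠ 1. Hence x^2 - 18x - 158 is irreducible over Q and is the minimal polynomial of α.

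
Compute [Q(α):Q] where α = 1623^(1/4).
[Q(α):Q] = 4

α is a root of x^4 - 1623. By Eisenstein's criterion at the prime p = 3 (which divides the constant term 1623 but p^2 = 9 does not, since 1623 is squarefree), x^4 - 1623 is irreducible over Q. Hence [Q(α):Q] = 4.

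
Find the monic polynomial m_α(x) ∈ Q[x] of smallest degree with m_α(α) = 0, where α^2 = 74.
m_α(x) = x^2 - 74

α satisfies α^2 - 74 = 0, so x^2 - 74 annihilates α. Since d = 74 is squarefree and ≠ 1, it is not a perfect square in Q, so x^2 - 74 has no rational root and is therefore irreducible over Q (a degree-2 polynomial over a field is irreducible iff it has no root). Hence m_α(x) = x^2 - 74.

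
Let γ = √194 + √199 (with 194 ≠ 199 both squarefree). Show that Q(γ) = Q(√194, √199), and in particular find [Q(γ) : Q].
[Q(γ) : Q] = 4 (equivalently, Q(γ) = Q(√194, √199))

Obviously Q(γ) ⊆ Q(√194, √199), and [Q(√194, √199):Q] = 4 (since 194, 199 are distinct squarefree integers > 1 with 38606 not a perfect square). To show equality we compute the minimal polynomial of γ. From γ = √194 + √199: γ^2 = 194 + 2√(38606) + 199 = 393 + 2√(38606), so γ^2 - 393 = 2√(38606); squaring, (γ^2 - 393)^2 = 4·38606, i.e. γ^4 - 786γ^2 + 154449 - 154424 = 0, i.e. γ^4 - 786γ^2 + 25 = 0. So γ is a root of x^4 - 786x^2 + 25. This polynomial is irreducible over Q: it has no rational root (each ±√194 ± √199 is irrational), and any factorization into two quadratics over Q would force √(38606) ∈ Q (pairing opposite roots) or √194, √199 ∈ Q (other pairings), all impossible. Hence [Q(γ):Q] = 4 = [Q(√194, √199):Q], so Q(γ) = Q(√194, √199).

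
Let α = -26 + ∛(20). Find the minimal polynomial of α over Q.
m_α(x) = x^3 + 78x^2 + 2028x + 17556

Set β = α + 26 = ∛(20), so β^3 = 20. Then (α + 26)^3 - 20 = 0, i.e. α is a root of g(x) = (x + 26)^3 - 20 = x^3 + 78x^2 + 2028x + 17556. Since g(x) = h(x + 26) where h(x) = x^3 - 20, and h is irreducible over Q (because 20 is not a perfect cube, so h has no rational root, and a monic cubic with no rational root is irreducible), g is also irreducible (irreducibility is preserved under the substitution x → x + 26). Hence m_α(x) = x^3 + 78x^2 + 2028x + 17556.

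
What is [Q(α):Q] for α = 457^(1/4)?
[Q(α):Q] = 4

α is a root of x^4 - 457. By Eisenstein's criterion at the prime p = 457 (which divides the constant term 457 but p^2 = 208849 does not, since 457 is squarefree), x^4 - 457 is irreducible over Q. Hence [Q(α):Q] = 4.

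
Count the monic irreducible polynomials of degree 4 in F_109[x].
There are 35286570 monic irreducible polynomials of degree 4 over F_109

Each element of F_{109^4} that lies in no proper subfield is a root of exactly one monic irreducible of degree 4 over F_109, and each such polynomial has 4 distinct roots in F_{109^4}. By Möbius inversion the count is N_109(4) = (1/4) Σ_{d|4} μ(4/d) · 109^d = (1/4)(μ(4)·109^1 + μ(2)·109^2 + μ(1)·109^4) = 141146280/4 = 35286570.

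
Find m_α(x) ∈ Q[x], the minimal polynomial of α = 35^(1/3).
m_α(x) = x^3 - 35

α satisfies α^3 = 35, so x^3 - 35 annihilates α. By the rational root test, a rational root p/q (in lowest terms) of x^3 - 35 would satisfy p^3 = 35 q^3, forcing q = 1 and p^3 = 35; but 35 is not a perfect cube, contradiction. A monic cubic over Q with no rational root is irreducible (any nontrivial factorization would include a linear factor). Hence x^3 - 35 is the minimal polynomial of α, and in particular [Q(α):Q] = 3.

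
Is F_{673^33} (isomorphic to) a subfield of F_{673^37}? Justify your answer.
No: F_{673^33} is not a subfield of F_{673^37}

F_{p^m} embeds in F_{p^n} iff m | n. Here 33 ∤ 37 (since 37 = 1·33 + 4 with remainder 4 ≠ 0), so F_{673^33} is not a subfield of F_{673^37}. Equivalently: if it were, the tower law would give 33 = [F_{673^33}:F_673] dividing [F_{673^37}:F_673] = 37, contradiction.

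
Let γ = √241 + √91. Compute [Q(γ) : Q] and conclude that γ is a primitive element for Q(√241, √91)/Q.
[Q(γ) : Q] = 4 (equivalently, Q(γ) = Q(√241, √91))

Obviously Q(γ) ⊆ Q(√241, √91), and [Q(√241, √91):Q] = 4 (since 241, 91 are distinct squarefree integers > 1 with 21931 not a perfect square). To show equality we compute the minimal polynomial of γ. From γ = √241 + √91: γ^2 = 241 + 2√(21931) + 91 = 332 + 2√(21931), so γ^2 - 332 = 2√(21931); squaring, (γ^2 - 332)^2 = 4·21931, i.e. γ^4 - 664γ^2 + 110224 - 87724 = 0, i.e. γ^4 - 664γ^2 + 22500 = 0. So γ is a root of x^4 - 664x^2 + 22500. This polynomial is irreducible over Q: it has no rational root (each ±√241 ± √91 is irrational), and any factorization into two quadratics over Q would force √(21931) ∈ Q (pairing opposite roots) or √241, √91 ∈ Q (other pairings), all impossible. Hence [Q(γ):Q] = 4 = [Q(√241, √91):Q], so Q(γ) = Q(√241, √91).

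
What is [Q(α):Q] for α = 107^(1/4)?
[Q(α):Q] = 4

α is a root of x^4 - 107. By Eisenstein's criterion at the prime p = 107 (which divides the constant term 107 but p^2 = 11449 does not, since 107 is squarefree), x^4 - 107 is irreducible over Q. Hence [Q(α):Q] = 4.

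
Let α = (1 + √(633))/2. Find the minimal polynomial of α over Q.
m_α(x) = x^2 - x - 158

From 2α - 1 = √(633), squaring gives (2α - 1)^2 = 633, i.e. 4α^2 - 4α + 1 = 633, so α^2 - α + (1 - 633)/4 = 0. Since 633 ≡ 1 (mod 4), (1 - 633)/4 = -158 ∈ Z. The polynomial x^2 - x - 158 has discriminant 1 - 4·(-158) = 633, which is not a perfect square in Q (d = 633 is squarefree and ≠ 1), so x^2 - x - 158 is irreducible over Q. It is the minimal polynomial of α.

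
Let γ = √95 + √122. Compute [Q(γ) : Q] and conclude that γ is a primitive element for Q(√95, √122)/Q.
[Q(γ) : Q] = 4 (equivalently, Q(γ) = Q(√95, √122))

Obviously Q(γ) ⊆ Q(√95, √122), and [Q(√95, √122):Q] = 4 (since 95, 122 are distinct squarefree integers > 1 with 11590 not a perfect square). To show equality we compute the minimal polynomial of γ. From γ = √95 + √122: γ^2 = 95 + 2√(11590) + 122 = 217 + 2√(11590), so γ^2 - 217 = 2√(11590); squaring, (γ^2 - 217)^2 = 4·11590, i.e. γ^4 - 434γ^2 + 47089 - 46360 = 0, i.e. γ^4 - 434γ^2 + 729 = 0. So γ is a root of x^4 - 434x^2 + 729. This polynomial is irreducible over Q: it has no rational root (each ±√95 ± √122 is irrational), and any factorization into two quadratics over Q would force √(11590) ∈ Q (pairing opposite roots) or √95, √122 ∈ Q (other pairings), all impossible. Hence [Q(γ):Q] = 4 = [Q(√95, √122):Q], so Q(γ) = Q(√95, √122).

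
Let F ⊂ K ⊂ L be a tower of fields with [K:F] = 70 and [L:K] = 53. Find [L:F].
[L:F] = 3710

The tower law says that for any tower of field extensions F ⊂ K ⊂ L with finite degrees, [L:F] = [L:K] · [K:F]. Here this gives [L:F] = 53 · 70 = 3710.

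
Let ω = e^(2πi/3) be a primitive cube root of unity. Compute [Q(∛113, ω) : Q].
[Q(∛113, ω) : Q] = 6

[Q(∛113):Q] = 3 (min poly x^3 - 113, irreducible since 113 is not a perfect cube). [Q(ω):Q] = 2 (min poly x^2 + x + 1). Since Q(∛113) ⊂ R and ω ∉ R, we have ω ∉ Q(∛113), so x^2 + x + 1 remains irreducible over Q(∛113) and [Q(∛113, ω) : Q(∛113)] = 2. By the tower law, [Q(∛113, ω) : Q] = 3 · 2 = 6. (In fact Q(∛113, ω) is the splitting field of x^3 - 113 over Q.)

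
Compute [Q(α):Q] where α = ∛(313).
[Q(α):Q] = 3

The minimal polynomial of α is x^3 - 313, irreducible over Q since 313 is not a perfect cube (so x^3 - 313 has no rational root). Hence [Q(α):Q] = deg(m_α) = 3.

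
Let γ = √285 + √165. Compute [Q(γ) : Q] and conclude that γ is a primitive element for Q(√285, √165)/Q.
[Q(γ) : Q] = 4 (equivalently, Q(γ) = Q(√285, √165))

Obviously Q(γ) ⊆ Q(√285, √165), and [Q(√285, √165):Q] = 4 (since 285, 165 are distinct squarefree integers > 1 with 47025 not a perfect square). To show equality we compute the minimal polynomial of γ. From γ = √285 + √165: γ^2 = 285 + 2√(47025) + 165 = 450 + 2√(47025), so γ^2 - 450 = 2√(47025); squaring, (γ^2 - 450)^2 = 4·47025, i.e. γ^4 - 900γ^2 + 202500 - 188100 = 0, i.e. γ^4 - 900γ^2 + 14400 = 0. So γ is a root of x^4 - 900x^2 + 14400. This polynomial is irreducible over Q: it has no rational root (each ±√285 ± √165 is irrational), and any factorization into two quadratics over Q would force √(47025) ∈ Q (pairing opposite roots) or √285, √165 ∈ Q (other pairings), all impossible. Hence [Q(γ):Q] = 4 = [Q(√285, √165):Q], so Q(γ) = Q(√285, √165).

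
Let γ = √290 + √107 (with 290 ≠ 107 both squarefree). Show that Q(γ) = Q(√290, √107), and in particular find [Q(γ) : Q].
[Q(γ) : Q] = 4 (equivalently, Q(γ) = Q(√290, √107))

Obviously Q(γ) ⊆ Q(√290, √107), and [Q(√290, √107):Q] = 4 (since 290, 107 are distinct squarefree integers > 1 with 31030 not a perfect square). To show equality we compute the minimal polynomial of γ. From γ = √290 + √107: γ^2 = 290 + 2√(31030) + 107 = 397 + 2√(31030), so γ^2 - 397 = 2√(31030); squaring, (γ^2 - 397)^2 = 4·31030, i.e. γ^4 - 794γ^2 + 157609 - 124120 = 0, i.e. γ^4 - 794γ^2 + 33489 = 0. So γ is a root of x^4 - 794x^2 + 33489. This polynomial is irreducible over Q: it has no rational root (each ±√290 ± √107 is irrational), and any factorization into two quadratics over Q would force √(31030) ∈ Q (pairing opposite roots) or √290, √107 ∈ Q (other pairings), all impossible. Hence [Q(γ):Q] = 4 = [Q(√290, √107):Q], so Q(γ) = Q(√290, √107).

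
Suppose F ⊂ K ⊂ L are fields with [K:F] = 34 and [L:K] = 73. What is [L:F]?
[L:F] = 2482

The tower law says that for any tower of field extensions F ⊂ K ⊂ L with finite degrees, [L:F] = [L:K] · [K:F]. Here this gives [L:F] = 73 · 34 = 2482.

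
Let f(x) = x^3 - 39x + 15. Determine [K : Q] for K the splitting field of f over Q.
[K : Q] = 6

By the rational root test, any rational root of the monic integer polynomial f(x) = x^3 - 39x + 15 must be an integer dividing the constant term 15, i.e. one of ±{1, 3, 5, 15}. Evaluating: f(1) = -23, f(-1) = 53, f(3) = -75, f(-3) = 105, f(5) = -55, f(-5) = 85, f(15) = 2805, f(-15) = -2775; none is 0, so f has no rational root and is therefore irreducible over Q (a cubic with no linear factor over a field is irreducible). For an irreducible cubic, the Galois group is A_3 or S_3 according as the discriminant disc(f) = -4a^3 - 27b^2 = -4·(-39)^3 - 27·(15)^2 = 231201 is or is not a square in Q. Here disc(f) = 231201 is not a perfect square in Q, so the Galois group of f over Q is not contained in A_3 and must be all of S_3. The splitting field has degree |S_3| = 6 over Q, so [K : Q] = 6.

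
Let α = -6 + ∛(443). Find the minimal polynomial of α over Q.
m_α(x) = x^3 + 18x^2 + 108x - 227

Set β = α + 6 = ∛(443), so β^3 = 443. Then (α + 6)^3 - 443 = 0, i.e. α is a root of g(x) = (x + 6)^3 - 443 = x^3 + 18x^2 + 108x - 227. Since g(x) = h(x + 6) where h(x) = x^3 - 443, and h is irreducible over Q (because 443 is not a perfect cube, so h has no rational root, and a monic cubic with no rational root is irreducible), g is also irreducible (irreducibility is preserved under the substitution x → x + 6). Hence m_α(x) = x^3 + 18x^2 + 108x - 227.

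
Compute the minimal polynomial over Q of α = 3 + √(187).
m_α(x) = x^2 - 6x - 178

From α - 3 = √(187), squaring gives (α - 3)^2 = 187, i.e. α^2 - 6α + 9 = 187, so α^2 - 6α - 178 = 0. The discriminant of x^2 - 6x - 178 is (-6)^2 - 4·(-178) = 36 + 712 = 748, and 4·(187) is not a perfect square in Q since 187 is squarefree and ≠ 1. Hence x^2 - 6x - 178 is irreducible over Q and is the minimal polynomial of α.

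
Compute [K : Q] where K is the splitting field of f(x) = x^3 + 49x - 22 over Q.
[K : Q] = 6

By the rational root test, any rational root of the monic integer polynomial f(x) = x^3 + 49x - 22 must be an integer dividing the constant term -22, i.e. one of ±{1, 2, 11, 22}. Evaluating: f(1) = 28, f(-1) = -72, f(2) = 84, f(-2) = -128, f(11) = 1848, f(-11) = -1892, f(22) = 11704, f(-22) = -11748; none is 0, so f has no rational root and is therefore irreducible over Q (a cubic with no linear factor over a field is irreducible). For an irreducible cubic, the Galois group is A_3 or S_3 according as the discriminant disc(f) = -4a^3 - 27b^2 = -4·(49)^3 - 27·(-22)^2 = -483664 is or is not a square in Q. Here disc(f) = -483664 is not a perfect square in Q, so the Galois group of f over Q is not contained in A_3 and must be all of S_3. The splitting field has degree |S_3| = 6 over Q, so [K : Q] = 6.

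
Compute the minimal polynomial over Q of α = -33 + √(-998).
m_α(x) = x^2 + 66x + 2087

From α + 33 = √(-998), squaring gives (α + 33)^2 = -998, i.e. α^2 + 66α + 1089 = -998, so α^2 + 66α + 2087 = 0. The discriminant of x^2 + 66x + 2087 is (66)^2 - 4·(2087) = 4356 - 8348 = -3992, and 4·(-998) is not a perfect square in Q since -998 is squarefree and ≠ 1. Hence x^2 + 66x + 2087 is irreducible over Q and is the minimal polynomial of α.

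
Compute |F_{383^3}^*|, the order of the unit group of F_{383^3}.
|F_{383^3}^*| = 56181886

F_{383^3} has 383^3 = 56181887 elements; its multiplicative group consists of all nonzero elements, so |F_{383^3}^*| = 56181887 - 1 = 56181886. (It is cyclic since any finite subgroup of the multiplicative group of a field is cyclic.)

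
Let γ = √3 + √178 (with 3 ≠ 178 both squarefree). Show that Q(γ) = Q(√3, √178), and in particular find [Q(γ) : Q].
[Q(γ) : Q] = 4 (equivalently, Q(γ) = Q(√3, √178))

Obviously Q(γ) ⊆ Q(√3, √178), and [Q(√3, √178):Q] = 4 (since 3, 178 are distinct squarefree integers > 1 with 534 not a perfect square). To show equality we compute the minimal polynomial of γ. From γ = √3 + √178: γ^2 = 3 + 2√(534) + 178 = 181 + 2√(534), so γ^2 - 181 = 2√(534); squaring, (γ^2 - 181)^2 = 4·534, i.e. γ^4 - 362γ^2 + 32761 - 2136 = 0, i.e. γ^4 - 362γ^2 + 30625 = 0. So γ is a root of x^4 - 362x^2 + 30625. This polynomial is irreducible over Q: it has no rational root (each ±√3 ± √178 is irrational), and any factorization into two quadratics over Q would force √(534) ∈ Q (pairing opposite roots) or √3, √178 ∈ Q (other pairings), all impossible. Hence [Q(γ):Q] = 4 = [Q(√3, √178):Q], so Q(γ) = Q(√3, √178).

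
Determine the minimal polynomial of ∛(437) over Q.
m_α(x) = x^3 - 437

α satisfies α^3 = 437, so x^3 - 437 annihilates α. By the rational root test, a rational root p/q (in lowest terms) of x^3 - 437 would satisfy p^3 = 437 q^3, forcing q = 1 and p^3 = 437; but 437 is not a perfect cube, contradiction. A monic cubic over Q with no rational root is irreducible (any nontrivial factorization would include a linear factor). Hence x^3 - 437 is the minimal polynomial of α, and in particular [Q(α):Q] = 3.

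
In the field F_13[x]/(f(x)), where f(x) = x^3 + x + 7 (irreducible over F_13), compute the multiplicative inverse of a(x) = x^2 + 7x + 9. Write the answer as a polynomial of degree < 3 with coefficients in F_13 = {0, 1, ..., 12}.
a(x)^(-1) ≡ 7x^2 + 2x + 8 (mod f(x))

Since f is irreducible over F_13, F_13[x]/(f) is a field and a(x) ≠ 0 has an inverse. Apply the extended Euclidean algorithm to f(x) and a(x) in F_13[x]: f(x) = (x + 6)·a(x) + (2x + 5);  a(x) = (7x + 12)·(2x + 5) + (1). The last nonzero remainder is the constant 1 = gcd(f, a) in F_13. Back-substituting through the division chain expresses 1 = s(x)·a(x) + t(x)·f(x) with s(x) ≡ 7x^2 + 2x + 8 (mod f), so a(x)^(-1) ≡ s(x) = 7x^2 + 2x + 8 (mod f). Check: (x^2 + 7x + 9)·(7x^2 + 2x + 8) = 7x^4 + 12x^3 + 7x^2 + 9x + 7 ≡ 1 (mod x^3 + x + 7).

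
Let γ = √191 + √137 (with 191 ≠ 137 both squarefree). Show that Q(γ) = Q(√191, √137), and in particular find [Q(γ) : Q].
[Q(γ) : Q] = 4 (equivalently, Q(γ) = Q(√191, √137))

Obviously Q(γ) ⊆ Q(√191, √137), and [Q(√191, √137):Q] = 4 (since 191, 137 are distinct squarefree integers > 1 with 26167 not a perfect square). To show equality we compute the minimal polynomial of γ. From γ = √191 + √137: γ^2 = 191 + 2√(26167) + 137 = 328 + 2√(26167), so γ^2 - 328 = 2√(26167); squaring, (γ^2 - 328)^2 = 4·26167, i.e. γ^4 - 656γ^2 + 107584 - 104668 = 0, i.e. γ^4 - 656γ^2 + 2916 = 0. So γ is a root of x^4 - 656x^2 + 2916. This polynomial is irreducible over Q: it has no rational root (each ±√191 ± √137 is irrational), and any factorization into two quadratics over Q would force √(26167) ∈ Q (pairing opposite roots) or √191, √137 ∈ Q (other pairings), all impossible. Hence [Q(γ):Q] = 4 = [Q(√191, √137):Q], so Q(γ) = Q(√191, √137).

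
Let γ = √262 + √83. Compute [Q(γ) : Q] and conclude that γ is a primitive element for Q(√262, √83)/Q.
[Q(γ) : Q] = 4 (equivalently, Q(γ) = Q(√262, √83))

Obviously Q(γ) ⊆ Q(√262, √83), and [Q(√262, √83):Q] = 4 (since 262, 83 are distinct squarefree integers > 1 with 21746 not a perfect square). To show equality we compute the minimal polynomial of γ. From γ = √262 + √83: γ^2 = 262 + 2√(21746) + 83 = 345 + 2√(21746), so γ^2 - 345 = 2√(21746); squaring, (γ^2 - 345)^2 = 4·21746, i.e. γ^4 - 690γ^2 + 119025 - 86984 = 0, i.e. γ^4 - 690γ^2 + 32041 = 0. So γ is a root of x^4 - 690x^2 + 32041. This polynomial is irreducible over Q: it has no rational root (each ±√262 ± √83 is irrational), and any factorization into two quadratics over Q would force √(21746) ∈ Q (pairing opposite roots) or √262, √83 ∈ Q (other pairings), all impossible. Hence [Q(γ):Q] = 4 = [Q(√262, √83):Q], so Q(γ) = Q(√262, √83).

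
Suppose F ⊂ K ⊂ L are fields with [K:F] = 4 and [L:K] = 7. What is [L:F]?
[L:F] = 28

The tower law says that for any tower of field extensions F ⊂ K ⊂ L with finite degrees, [L:F] = [L:K] · [K:F]. Here this gives [L:F] = 7 · 4 = 28.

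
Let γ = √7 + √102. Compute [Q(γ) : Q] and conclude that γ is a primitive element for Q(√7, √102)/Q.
[Q(γ) : Q] = 4 (equivalently, Q(γ) = Q(√7, √102))

Obviously Q(γ) ⊆ Q(√7, √102), and [Q(√7, √102):Q] = 4 (since 7, 102 are distinct squarefree integers > 1 with 714 not a perfect square). To show equality we compute the minimal polynomial of γ. From γ = √7 + √102: γ^2 = 7 + 2√(714) + 102 = 109 + 2√(714), so γ^2 - 109 = 2√(714); squaring, (γ^2 - 109)^2 = 4·714, i.e. γ^4 - 218γ^2 + 11881 - 2856 = 0, i.e. γ^4 - 218γ^2 + 9025 = 0. So γ is a root of x^4 - 218x^2 + 9025. This polynomial is irreducible over Q: it has no rational root (each ±√7 ± √102 is irrational), and any factorization into two quadratics over Q would force √(714) ∈ Q (pairing opposite roots) or √7, √102 ∈ Q (other pairings), all impossible. Hence [Q(γ):Q] = 4 = [Q(√7, √102):Q], so Q(γ) = Q(√7, √102).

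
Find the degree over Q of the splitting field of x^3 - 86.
[K : Q] = 6

The roots of x^3 - 86 are ∛86, ω∛86, ω^2∛86 where ω = e^(2πi/3) is a primitive cube root of unity, so K = Q(∛86, ω). Now [Q(∛86):Q] = 3 (since 86 is not a perfect cube, x^3 - 86 is irreducible) and [Q(ω):Q] = 2. Both 2 and 3 divide [K:Q], and [K:Q] ≤ 3·2 = 6, so [K:Q] = 6. (Equivalently: Q(∛86) ⊂ R but ω ∉ R, so [K : Q(∛86)] = 2.)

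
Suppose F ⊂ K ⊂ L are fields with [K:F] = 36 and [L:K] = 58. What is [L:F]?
[L:F] = 2088

The tower law says that for any tower of field extensions F ⊂ K ⊂ L with finite degrees, [L:F] = [L:K] · [K:F]. Here this gives [L:F] = 58 · 36 = 2088.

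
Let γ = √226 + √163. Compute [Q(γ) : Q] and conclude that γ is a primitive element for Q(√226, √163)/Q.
[Q(γ) : Q] = 4 (equivalently, Q(γ) = Q(√226, √163))

Obviously Q(γ) ⊆ Q(√226, √163), and [Q(√226, √163):Q] = 4 (since 226, 163 are distinct squarefree integers > 1 with 36838 not a perfect square). To show equality we compute the minimal polynomial of γ. From γ = √226 + √163: γ^2 = 226 + 2√(36838) + 163 = 389 + 2√(36838), so γ^2 - 389 = 2√(36838); squaring, (γ^2 - 389)^2 = 4·36838, i.e. γ^4 - 778γ^2 + 151321 - 147352 = 0, i.e. γ^4 - 778γ^2 + 3969 = 0. So γ is a root of x^4 - 778x^2 + 3969. This polynomial is irreducible over Q: it has no rational root (each ±√226 ± √163 is irrational), and any factorization into two quadratics over Q would force √(36838) ∈ Q (pairing opposite roots) or √226, √163 ∈ Q (other pairings), all impossible. Hence [Q(γ):Q] = 4 = [Q(√226, √163):Q], so Q(γ) = Q(√226, √163).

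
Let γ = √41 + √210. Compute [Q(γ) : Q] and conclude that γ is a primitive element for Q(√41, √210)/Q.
[Q(γ) : Q] = 4 (equivalently, Q(γ) = Q(√41, √210))

Obviously Q(γ) ⊆ Q(√41, √210), and [Q(√41, √210):Q] = 4 (since 41, 210 are distinct squarefree integers > 1 with 8610 not a perfect square). To show equality we compute the minimal polynomial of γ. From γ = √41 + √210: γ^2 = 41 + 2√(8610) + 210 = 251 + 2√(8610), so γ^2 - 251 = 2√(8610); squaring, (γ^2 - 251)^2 = 4·8610, i.e. γ^4 - 502γ^2 + 63001 - 34440 = 0, i.e. γ^4 - 502γ^2 + 28561 = 0. So γ is a root of x^4 - 502x^2 + 28561. This polynomial is irreducible over Q: it has no rational root (each ±√41 ± √210 is irrational), and any factorization into two quadratics over Q would force √(8610) ∈ Q (pairing opposite roots) or √41, √210 ∈ Q (other pairings), all impossible. Hence [Q(γ):Q] = 4 = [Q(√41, √210):Q], so Q(γ) = Q(√41, √210).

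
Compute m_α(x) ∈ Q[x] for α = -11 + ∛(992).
m_α(x) = x^3 + 33x^2 + 363x + 339

Set β = α + 11 = ∛(992), so β^3 = 992. Then (α + 11)^3 - 992 = 0, i.e. α is a root of g(x) = (x + 11)^3 - 992 = x^3 + 33x^2 + 363x + 339. Since g(x) = h(x + 11) where h(x) = x^3 - 992, and h is irreducible over Q (because 992 is not a perfect cube, so h has no rational root, and a monic cubic with no rational root is irreducible), g is also irreducible (irreducibility is preserved under the substitution x → x + 11). Hence m_α(x) = x^3 + 33x^2 + 363x + 339.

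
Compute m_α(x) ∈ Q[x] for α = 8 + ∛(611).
m_α(x) = x^3 - 24x^2 + 192x - 1123

Set β = α - 8 = ∛(611), so β^3 = 611. Then (α - 8)^3 - 611 = 0, i.e. α is a root of g(x) = (x - 8)^3 - 611 = x^3 - 24x^2 + 192x - 1123. Since g(x) = h(x - 8) where h(x) = x^3 - 611, and h is irreducible over Q (because 611 is not a perfect cube, so h has no rational root, and a monic cubic with no rational root is irreducible), g is also irreducible (irreducibility is preserved under the substitution x → x - 8). Hence m_α(x) = x^3 - 24x^2 + 192x - 1123.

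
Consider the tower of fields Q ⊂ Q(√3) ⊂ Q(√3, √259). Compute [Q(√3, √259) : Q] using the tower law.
[Q(√3, √259) : Q] = 4

[Q(√3):Q] = 2 (min poly x^2 - 3, irreducible since 3 is squarefree > 1). For the top step, suppose √259 ∈ Q(√3), say √259 = c + d√3 with c, d ∈ Q. Squaring: 259 = c^2 + 3d^2 + 2cd√3. Since √3 ∉ Q this forces 2cd = 0. If d = 0 then √259 = c ∈ Q, contradicting 259 squarefree > 1. If c = 0 then 259 = 3d^2, so 3·259 = (3d)^2 is a perfect square in Q — but 3·259 = 777 is not a perfect square (since 3 and 259 are distinct squarefree integers). Contradiction. Hence √259 ∉ Q(√3), so x^2 - 259 stays irreducible over Q(√3) and [Q(√3, √259) : Q(√3)] = 2. By the tower law, [Q(√3, √259) : Q] = 2 · 2 = 4.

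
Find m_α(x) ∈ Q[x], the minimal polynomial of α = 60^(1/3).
m_α(x) = x^3 - 60

α satisfies α^3 = 60, so x^3 - 60 annihilates α. By the rational root test, a rational root p/q (in lowest terms) of x^3 - 60 would satisfy p^3 = 60 q^3, forcing q = 1 and p^3 = 60; but 60 is not a perfect cube, contradiction. A monic cubic over Q with no rational root is irreducible (any nontrivial factorization would include a linear factor). Hence x^3 - 60 is the minimal polynomial of α, and in particular [Q(α):Q] = 3.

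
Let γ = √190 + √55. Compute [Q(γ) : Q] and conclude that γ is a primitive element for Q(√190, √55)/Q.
[Q(γ) : Q] = 4 (equivalently, Q(γ) = Q(√190, √55))

Obviously Q(γ) ⊆ Q(√190, √55), and [Q(√190, √55):Q] = 4 (since 190, 55 are distinct squarefree integers > 1 with 10450 not a perfect square). To show equality we compute the minimal polynomial of γ. From γ = √190 + √55: γ^2 = 190 + 2√(10450) + 55 = 245 + 2√(10450), so γ^2 - 245 = 2√(10450); squaring, (γ^2 - 245)^2 = 4·10450, i.e. γ^4 - 490γ^2 + 60025 - 41800 = 0, i.e. γ^4 - 490γ^2 + 18225 = 0. So γ is a root of x^4 - 490x^2 + 18225. This polynomial is irreducible over Q: it has no rational root (each ±√190 ± √55 is irrational), and any factorization into two quadratics over Q would force √(10450) ∈ Q (pairing opposite roots) or √190, √55 ∈ Q (other pairings), all impossible. Hence [Q(γ):Q] = 4 = [Q(√190, √55):Q], so Q(γ) = Q(√190, √55).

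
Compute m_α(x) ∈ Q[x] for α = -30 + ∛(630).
m_α(x) = x^3 + 90x^2 + 2700x + 26370

Set β = α + 30 = ∛(630), so β^3 = 630. Then (α + 30)^3 - 630 = 0, i.e. α is a root of g(x) = (x + 30)^3 - 630 = x^3 + 90x^2 + 2700x + 26370. Since g(x) = h(x + 30) where h(x) = x^3 - 630, and h is irreducible over Q (because 630 is not a perfect cube, so h has no rational root, and a monic cubic with no rational root is irreducible), g is also irreducible (irreducibility is preserved under the substitution x → x + 30). Hence m_α(x) = x^3 + 90x^2 + 2700x + 26370.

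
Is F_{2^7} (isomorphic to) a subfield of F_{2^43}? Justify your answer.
No: F_{2^7} is not a subfield of F_{2^43}

F_{p^m} embeds in F_{p^n} iff m | n. Here 7 ∤ 43 (since 43 = 6·7 + 1 with remainder 1 ≠ 0), so F_{2^7} is not a subfield of F_{2^43}. Equivalently: if it were, the tower law would give 7 = [F_{2^7}:F_2] dividing [F_{2^43}:F_2] = 43, contradiction.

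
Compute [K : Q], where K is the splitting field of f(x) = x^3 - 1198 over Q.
[K : Q] = 6

The roots of x^3 - 1198 are ∛1198, ω∛1198, ω^2∛1198 where ω = e^(2πi/3) is a primitive cube root of unity, so K = Q(∛1198, ω). Now [Q(∛1198):Q] = 3 (since 1198 is not a perfect cube, x^3 - 1198 is irreducible) and [Q(ω):Q] = 2. Both 2 and 3 divide [K:Q], and [K:Q] ≤ 3·2 = 6, so [K:Q] = 6. (Equivalently: Q(∛1198) ⊂ R but ω ∉ R, so [K : Q(∛1198)] = 2.)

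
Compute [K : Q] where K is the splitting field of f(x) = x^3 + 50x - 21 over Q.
[K : Q] = 6

By the rational root test, any rational root of the monic integer polynomial f(x) = x^3 + 50x - 21 must be an integer dividing the constant term -21, i.e. one of ±{1, 3, 7, 21}. Evaluating: f(1) = 30, f(-1) = -72, f(3) = 156, f(-3) = -198, f(7) = 672, f(-7) = -714, f(21) = 10290, f(-21) = -10332; none is 0, so f has no rational root and is therefore irreducible over Q (a cubic with no linear factor over a field is irreducible). For an irreducible cubic, the Galois group is A_3 or S_3 according as the discriminant disc(f) = -4a^3 - 27b^2 = -4·(50)^3 - 27·(-21)^2 = -511907 is or is not a square in Q. Here disc(f) = -511907 is not a perfect square in Q, so the Galois group of f over Q is not contained in A_3 and must be all of S_3. The splitting field has degree |S_3| = 6 over Q, so [K : Q] = 6.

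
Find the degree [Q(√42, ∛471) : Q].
[Q(√42, ∛471) : Q] = 6

Let L = Q(√42, ∛471). Since Q(√42) ⊂ L and [Q(√42):Q] = 2, the tower law gives 2 | [L:Q]. Likewise Q(∛471) ⊂ L with [Q(∛471):Q] = 3 (because 471 is not a perfect cube), so 3 | [L:Q]. As gcd(2,3) = 1, [L:Q] is divisible by 6. Conversely L is generated over Q by √42 and ∛471, so [L:Q] ≤ 2·3 = 6. Therefore [Q(√42, ∛471) : Q] = 6.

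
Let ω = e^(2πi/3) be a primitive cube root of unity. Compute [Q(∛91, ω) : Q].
[Q(∛91, ω) : Q] = 6

[Q(∛91):Q] = 3 (min poly x^3 - 91, irreducible since 91 is not a perfect cube). [Q(ω):Q] = 2 (min poly x^2 + x + 1). Since Q(∛91) ⊂ R and ω ∉ R, we have ω ∉ Q(∛91), so x^2 + x + 1 remains irreducible over Q(∛91) and [Q(∛91, ω) : Q(∛91)] = 2. By the tower law, [Q(∛91, ω) : Q] = 3 · 2 = 6. (In fact Q(∛91, ω) is the splitting field of x^3 - 91 over Q.)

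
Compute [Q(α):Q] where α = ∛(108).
[Q(α):Q] = 3

The minimal polynomial of α is x^3 - 108, irreducible over Q since 108 is not a perfect cube (so x^3 - 108 has no rational root). Hence [Q(α):Q] = deg(m_α) = 3.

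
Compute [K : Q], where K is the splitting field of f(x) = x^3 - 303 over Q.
[K : Q] = 6

The roots of x^3 - 303 are ∛303, ω∛303, ω^2∛303 where ω = e^(2πi/3) is a primitive cube root of unity, so K = Q(∛303, ω). Now [Q(∛303):Q] = 3 (since 303 is not a perfect cube, x^3 - 303 is irreducible) and [Q(ω):Q] = 2. Both 2 and 3 divide [K:Q], and [K:Q] ≤ 3·2 = 6, so [K:Q] = 6. (Equivalently: Q(∛303) ⊂ R but ω ∉ R, so [K : Q(∛303)] = 2.)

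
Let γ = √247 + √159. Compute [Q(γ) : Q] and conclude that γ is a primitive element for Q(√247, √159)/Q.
[Q(γ) : Q] = 4 (equivalently, Q(γ) = Q(√247, √159))

Obviously Q(γ) ⊆ Q(√247, √159), and [Q(√247, √159):Q] = 4 (since 247, 159 are distinct squarefree integers > 1 with 39273 not a perfect square). To show equality we compute the minimal polynomial of γ. From γ = √247 + √159: γ^2 = 247 + 2√(39273) + 159 = 406 + 2√(39273), so γ^2 - 406 = 2√(39273); squaring, (γ^2 - 406)^2 = 4·39273, i.e. γ^4 - 812γ^2 + 164836 - 157092 = 0, i.e. γ^4 - 812γ^2 + 7744 = 0. So γ is a root of x^4 - 812x^2 + 7744. This polynomial is irreducible over Q: it has no rational root (each ±√247 ± √159 is irrational), and any factorization into two quadratics over Q would force √(39273) ∈ Q (pairing opposite roots) or √247, √159 ∈ Q (other pairings), all impossible. Hence [Q(γ):Q] = 4 = [Q(√247, √159):Q], so Q(γ) = Q(√247, √159).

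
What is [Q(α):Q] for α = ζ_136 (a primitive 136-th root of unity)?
[Q(α):Q] = 64

The minimal polynomial of ζ_136 over Q is the 136-th cyclotomic polynomial Φ_136(x), which is irreducible over Q and has degree φ(136) = 64. Hence [Q(α):Q] = φ(136) = 64.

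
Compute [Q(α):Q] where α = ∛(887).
[Q(α):Q] = 3

The minimal polynomial of α is x^3 - 887, irreducible over Q since 887 is not a perfect cube (so x^3 - 887 has no rational root). Hence [Q(α):Q] = deg(m_α) = 3.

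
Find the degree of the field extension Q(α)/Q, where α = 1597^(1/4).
[Q(α):Q] = 4

α is a root of x^4 - 1597. By Eisenstein's criterion at the prime p = 1597 (which divides the constant term 1597 but p^2 = 2550409 does not, since 1597 is squarefree), x^4 - 1597 is irreducible over Q. Hence [Q(α):Q] = 4.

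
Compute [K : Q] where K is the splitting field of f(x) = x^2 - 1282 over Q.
[K : Q] = 2

f(x) = x^2 - 1282 factors as (x - √1282)(x + √1282). The splitting field is K = Q(√1282). Since 1282 is squarefree and > 1, it is not a perfect square, so x^2 - 1282 is irreducible over Q and [Q(√1282) : Q] = 2. Hence [K : Q] = 2.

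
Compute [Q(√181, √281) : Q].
[Q(√181, √281) : Q] = 4

[Q(√181):Q] = 2 (min poly x^2 - 181, irreducible since 181 is squarefree > 1). For the top step, suppose √281 ∈ Q(√181), say √281 = c + d√181 with c, d ∈ Q. Squaring: 281 = c^2 + 181d^2 + 2cd√181. Since √181 ∉ Q this forces 2cd = 0. If d = 0 then √281 = c ∈ Q, contradicting 281 squarefree > 1. If c = 0 then 281 = 181d^2, so 181·281 = (181d)^2 is a perfect square in Q — but 181·281 = 50861 is not a perfect square (since 181 and 281 are distinct squarefree integers). Contradiction. Hence √281 ∉ Q(√181), so x^2 - 281 stays irreducible over Q(√181) and [Q(√181, √281) : Q(√181)] = 2. By the tower law, [Q(√181, √281) : Q] = 2 · 2 = 4.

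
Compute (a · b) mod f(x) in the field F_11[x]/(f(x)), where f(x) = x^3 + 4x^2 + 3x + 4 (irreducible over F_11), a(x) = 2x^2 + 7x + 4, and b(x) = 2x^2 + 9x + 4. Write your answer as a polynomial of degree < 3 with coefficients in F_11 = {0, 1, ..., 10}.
a · b ≡ 3x^2 + 7 (mod f(x))

Multiply in F_11[x]: a(x)·b(x) = (2x^2 + 7x + 4)·(2x^2 + 9x + 4) = 4x^4 + 10x^3 + 2x^2 + 9x + 5. This has degree ≥ 3, so divide by f(x) over F_11: 4x^4 + 10x^3 + 2x^2 + 9x + 5 = (4x + 5)·(x^3 + 4x^2 + 3x + 4) + (3x^2 + 7). Hence a·b ≡ 3x^2 + 7 (mod f). (F_11[x]/(f) is a field with 11^3 = 1331 elements since f is irreducible of degree 3.)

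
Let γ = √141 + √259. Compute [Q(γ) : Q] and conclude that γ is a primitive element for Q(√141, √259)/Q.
[Q(γ) : Q] = 4 (equivalently, Q(γ) = Q(√141, √259))

Obviously Q(γ) ⊆ Q(√141, √259), and [Q(√141, √259):Q] = 4 (since 141, 259 are distinct squarefree integers > 1 with 36519 not a perfect square). To show equality we compute the minimal polynomial of γ. From γ = √141 + √259: γ^2 = 141 + 2√(36519) + 259 = 400 + 2√(36519), so γ^2 - 400 = 2√(36519); squaring, (γ^2 - 400)^2 = 4·36519, i.e. γ^4 - 800γ^2 + 160000 - 146076 = 0, i.e. γ^4 - 800γ^2 + 13924 = 0. So γ is a root of x^4 - 800x^2 + 13924. This polynomial is irreducible over Q: it has no rational root (each ±√141 ± √259 is irrational), and any factorization into two quadratics over Q would force √(36519) ∈ Q (pairing opposite roots) or √141, √259 ∈ Q (other pairings), all impossible. Hence [Q(γ):Q] = 4 = [Q(√141, √259):Q], so Q(γ) = Q(√141, √259).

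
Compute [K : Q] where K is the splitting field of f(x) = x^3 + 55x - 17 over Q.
[K : Q] = 6

By the rational root test, any rational root of the monic integer polynomial f(x) = x^3 + 55x - 17 must be an integer dividing the constant term -17, i.e. one of ±{1, 17}. Evaluating: f(1) = 39, f(-1) = -73, f(17) = 5831, f(-17) = -5865; none is 0, so f has no rational root and is therefore irreducible over Q (a cubic with no linear factor over a field is irreducible). For an irreducible cubic, the Galois group is A_3 or S_3 according as the discriminant disc(f) = -4a^3 - 27b^2 = -4·(55)^3 - 27·(-17)^2 = -673303 is or is not a square in Q. Here disc(f) = -673303 is not a perfect square in Q, so the Galois group of f over Q is not contained in A_3 and must be all of S_3. The splitting field has degree |S_3| = 6 over Q, so [K : Q] = 6.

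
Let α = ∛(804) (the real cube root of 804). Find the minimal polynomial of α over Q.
m_α(x) = x^3 - 804

α satisfies α^3 = 804, so x^3 - 804 annihilates α. By the rational root test, a rational root p/q (in lowest terms) of x^3 - 804 would satisfy p^3 = 804 q^3, forcing q = 1 and p^3 = 804; but 804 is not a perfect cube, contradiction. A monic cubic over Q with no rational root is irreducible (any nontrivial factorization would include a linear factor). Hence x^3 - 804 is the minimal polynomial of α, and in particular [Q(α):Q] = 3.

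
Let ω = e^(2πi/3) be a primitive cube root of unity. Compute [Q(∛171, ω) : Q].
[Q(∛171, ω) : Q] = 6

[Q(∛171):Q] = 3 (min poly x^3 - 171, irreducible since 171 is not a perfect cube). [Q(ω):Q] = 2 (min poly x^2 + x + 1). Since Q(∛171) ⊂ R and ω ∉ R, we have ω ∉ Q(∛171), so x^2 + x + 1 remains irreducible over Q(∛171) and [Q(∛171, ω) : Q(∛171)] = 2. By the tower law, [Q(∛171, ω) : Q] = 3 · 2 = 6. (In fact Q(∛171, ω) is the splitting field of x^3 - 171 over Q.)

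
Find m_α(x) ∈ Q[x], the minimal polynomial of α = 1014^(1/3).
m_α(x) = x^3 - 1014

α satisfies α^3 = 1014, so x^3 - 1014 annihilates α. By the rational root test, a rational root p/q (in lowest terms) of x^3 - 1014 would satisfy p^3 = 1014 q^3, forcing q = 1 and p^3 = 1014; but 1014 is not a perfect cube, contradiction. A monic cubic over Q with no rational root is irreducible (any nontrivial factorization would include a linear factor). Hence x^3 - 1014 is the minimal polynomial of α, and in particular [Q(α):Q] = 3.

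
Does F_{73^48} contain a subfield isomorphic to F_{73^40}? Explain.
No: F_{73^40} is not a subfield of F_{73^48}

F_{p^m} embeds in F_{p^n} iff m | n. Here 40 ∤ 48 (since 48 = 1·40 + 8 with remainder 8 ≠ 0), so F_{73^40} is not a subfield of F_{73^48}. Equivalently: if it were, the tower law would give 40 = [F_{73^40}:F_73] dividing [F_{73^48}:F_73] = 48, contradiction.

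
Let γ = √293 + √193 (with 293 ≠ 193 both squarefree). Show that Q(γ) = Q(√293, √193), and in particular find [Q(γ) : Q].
[Q(γ) : Q] = 4 (equivalently, Q(γ) = Q(√293, √193))

Obviously Q(γ) ⊆ Q(√293, √193), and [Q(√293, √193):Q] = 4 (since 293, 193 are distinct squarefree integers > 1 with 56549 not a perfect square). To show equality we compute the minimal polynomial of γ. From γ = √293 + √193: γ^2 = 293 + 2√(56549) + 193 = 486 + 2√(56549), so γ^2 - 486 = 2√(56549); squaring, (γ^2 - 486)^2 = 4·56549, i.e. γ^4 - 972γ^2 + 236196 - 226196 = 0, i.e. γ^4 - 972γ^2 + 10000 = 0. So γ is a root of x^4 - 972x^2 + 10000. This polynomial is irreducible over Q: it has no rational root (each ±√293 ± √193 is irrational), and any factorization into two quadratics over Q would force √(56549) ∈ Q (pairing opposite roots) or √293, √193 ∈ Q (other pairings), all impossible. Hence [Q(γ):Q] = 4 = [Q(√293, √193):Q], so Q(γ) = Q(√293, √193).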